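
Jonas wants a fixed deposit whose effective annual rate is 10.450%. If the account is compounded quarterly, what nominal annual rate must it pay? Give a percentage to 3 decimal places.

(1 + r/4)^4 − 1 = 0.10450, so 1 + r/4 = 1.10450^(1/4).
r/4 = 0.025159, so r = 0.100638 = 10.064%.

10.064%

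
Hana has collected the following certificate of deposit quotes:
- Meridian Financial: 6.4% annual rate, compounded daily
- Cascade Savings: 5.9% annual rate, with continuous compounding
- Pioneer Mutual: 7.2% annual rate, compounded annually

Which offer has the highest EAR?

Meridian Financial: (1 + 0.064/365)^365 − 1 = 6.609%
Cascade Savings: e^0.059 − 1 = 6.078%
Pioneer Mutual: compounded annually, EAR = 7.200%
The highest effective annual rate is Pioneer Mutual at 7.200%.

Pioneer Mutual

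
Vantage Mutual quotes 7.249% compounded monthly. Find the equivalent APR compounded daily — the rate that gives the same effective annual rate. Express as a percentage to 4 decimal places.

EAR = (1 + 0.07249/12)^12 − 1 = 0.074948.
Solve (1 + r/365)^365 = 1.074948: r/365 = 1.074948^(1/365) − 1 = 0.000198, so r = 0.072279 = 7.2279%.

7.2279%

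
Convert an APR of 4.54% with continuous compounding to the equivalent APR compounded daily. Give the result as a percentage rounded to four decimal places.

EAR under continuous compounding: e^0.0454 − 1 = 0.046446.
Solve (1 + r/365)^365 = 1.046446: r/365 = 1.046446^(1/365) − 1 = 0.000124, so r = 0.045403 = 4.5403%.

4.5403%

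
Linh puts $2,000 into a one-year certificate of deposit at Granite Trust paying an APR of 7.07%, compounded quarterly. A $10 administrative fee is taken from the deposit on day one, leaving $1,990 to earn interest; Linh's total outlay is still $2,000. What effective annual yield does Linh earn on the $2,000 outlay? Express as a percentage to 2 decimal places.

Value after one year: 1,990 × (1 + 0.0707/4)^4 = 1,990 × 1.072597 = $2,134.47.
Effective yield on the $2,000 outlay: 2,134.47 / 2,000 − 1 = 0.067234 = 6.72%.

6.72%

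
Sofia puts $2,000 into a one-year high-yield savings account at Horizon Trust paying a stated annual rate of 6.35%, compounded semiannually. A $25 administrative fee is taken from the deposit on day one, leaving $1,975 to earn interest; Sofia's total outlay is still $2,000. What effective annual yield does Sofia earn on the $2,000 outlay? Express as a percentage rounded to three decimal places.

Value after one year: 1,975 × (1 + 0.0635/2)^2 = 1,975 × 1.064508 = $2,102.40.
Effective yield on the $2,000 outlay: 2,102.40 / 2,000 − 1 = 0.051202 = 5.120%.

5.120%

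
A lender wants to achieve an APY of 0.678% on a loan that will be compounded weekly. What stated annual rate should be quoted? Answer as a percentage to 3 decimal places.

0.676%

(1 + r/52)^52 − 1 = 0.00678, so 1 + r/52 = 1.00678^(1/52).
r/52 = 0.000130, so r = 0.006758 = 0.676%.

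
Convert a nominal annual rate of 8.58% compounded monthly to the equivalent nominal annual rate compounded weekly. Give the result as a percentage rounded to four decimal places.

8.5565%

EAR = (1 + 0.0858/12)^12 − 1 = 0.089256.
Solve (1 + r/52)^52 = 1.089256: r/52 = 1.089256^(1/52) − 1 = 0.001645, so r = 0.085565 = 8.5565%.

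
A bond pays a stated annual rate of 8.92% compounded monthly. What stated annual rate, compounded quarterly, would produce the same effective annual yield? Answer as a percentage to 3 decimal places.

8.986%

EAR = (1 + 0.0892/12)^12 − 1 = 0.092939.
Solve (1 + r/4)^4 = 1.092939: r/4 = 1.092939^(1/4) − 1 = 0.022466, so r = 0.089865 = 8.986%.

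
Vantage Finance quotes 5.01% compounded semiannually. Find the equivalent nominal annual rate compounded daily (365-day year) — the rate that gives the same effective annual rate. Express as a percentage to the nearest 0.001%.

EAR = (1 + 0.0501/2)^2 − 1 = 0.050728.
Solve (1 + r/365)^365 = 1.050728: r/365 = 1.050728^(1/365) − 1 = 0.000136, so r = 0.049486 = 4.949%.

4.949%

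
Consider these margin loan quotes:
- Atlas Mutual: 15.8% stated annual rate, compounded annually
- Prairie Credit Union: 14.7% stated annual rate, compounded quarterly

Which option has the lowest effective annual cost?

Prairie Credit Union

Atlas Mutual: compounded annually, EAR = 15.800%
Prairie Credit Union: (1 + 0.147/4)^4 − 1 = 15.530%
The lowest effective annual rate is Prairie Credit Union at 15.530%.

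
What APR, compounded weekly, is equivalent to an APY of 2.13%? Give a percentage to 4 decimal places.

2.1081%

(1 + r/52)^52 − 1 = 0.0213, so 1 + r/52 = 1.0213^(1/52).
r/52 = 0.000405, so r = 0.021081 = 2.1081%.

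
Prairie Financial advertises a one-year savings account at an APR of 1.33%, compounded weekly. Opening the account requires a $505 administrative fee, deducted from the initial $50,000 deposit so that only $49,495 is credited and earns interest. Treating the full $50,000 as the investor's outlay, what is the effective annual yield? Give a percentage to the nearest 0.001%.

Value after one year: 49,495 × (1 + 0.0133/52)^52 = 49,495 × 1.013387 = $50,157.60.
Effective yield on the $50,000 outlay: 50,157.60 / 50,000 − 1 = 0.003152 = 0.315%.

0.315%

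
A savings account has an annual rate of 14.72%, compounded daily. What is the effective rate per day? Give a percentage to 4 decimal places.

With a nominal annual rate compounded daily, the periodic rate is the nominal rate divided by 365.
i = 0.1472 / 365 = 0.0004033 = 0.0403%.

0.0403%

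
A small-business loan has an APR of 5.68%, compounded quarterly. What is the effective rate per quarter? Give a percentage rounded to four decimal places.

1.4200%

With a nominal annual rate compounded quarterly, the periodic rate is the nominal rate divided by 4.
i = 0.0568 / 4 = 0.0142000 = 1.4200%.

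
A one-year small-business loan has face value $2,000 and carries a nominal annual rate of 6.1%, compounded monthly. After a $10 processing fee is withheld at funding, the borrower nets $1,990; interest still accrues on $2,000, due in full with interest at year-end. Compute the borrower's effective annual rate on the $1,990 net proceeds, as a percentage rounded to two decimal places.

6.81%

Amount owed after one year: 2,000 × (1 + 0.061/12)^12 = 2,000 × 1.062735 = $2,125.47.
Effective rate on net proceeds: 2,125.47 / 1,990 − 1 = 0.068075 = 6.81%.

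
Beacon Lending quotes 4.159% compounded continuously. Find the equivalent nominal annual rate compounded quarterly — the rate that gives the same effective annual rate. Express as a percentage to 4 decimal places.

EAR under continuous compounding: e^0.04159 − 1 = 0.042467.
Solve (1 + r/4)^4 = 1.042467: r/4 = 1.042467^(1/4) − 1 = 0.010452, so r = 0.041807 = 4.1807%.

4.1807%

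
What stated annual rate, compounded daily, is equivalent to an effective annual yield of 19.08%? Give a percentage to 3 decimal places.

17.467%

(1 + r/365)^365 − 1 = 0.1908, so 1 + r/365 = 1.1908^(1/365).
r/365 = 0.000479, so r = 0.174667 = 17.467%.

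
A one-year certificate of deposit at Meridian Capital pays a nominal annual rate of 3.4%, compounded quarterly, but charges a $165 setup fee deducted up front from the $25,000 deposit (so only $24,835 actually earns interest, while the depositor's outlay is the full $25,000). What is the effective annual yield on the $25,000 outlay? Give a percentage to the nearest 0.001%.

Value after one year: 24,835 × (1 + 0.034/4)^4 = 24,835 × 1.034436 = $25,690.22.
Effective yield on the $25,000 outlay: 25,690.22 / 25,000 − 1 = 0.027609 = 2.761%.

2.761%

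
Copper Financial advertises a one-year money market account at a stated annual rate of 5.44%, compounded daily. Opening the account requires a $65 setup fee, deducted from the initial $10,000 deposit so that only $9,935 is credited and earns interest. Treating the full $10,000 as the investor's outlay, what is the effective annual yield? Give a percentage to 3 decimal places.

4.904%

Value after one year: 9,935 × (1 + 0.0544/365)^365 = 9,935 × 1.055903 = $10,490.39.
Effective yield on the $10,000 outlay: 10,490.39 / 10,000 − 1 = 0.049039 = 4.904%.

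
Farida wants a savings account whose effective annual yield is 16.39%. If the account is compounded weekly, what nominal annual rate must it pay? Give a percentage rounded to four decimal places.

15.1998%

(1 + r/52)^52 − 1 = 0.1639, so 1 + r/52 = 1.1639^(1/52).
r/52 = 0.002923, so r = 0.151998 = 15.1998%.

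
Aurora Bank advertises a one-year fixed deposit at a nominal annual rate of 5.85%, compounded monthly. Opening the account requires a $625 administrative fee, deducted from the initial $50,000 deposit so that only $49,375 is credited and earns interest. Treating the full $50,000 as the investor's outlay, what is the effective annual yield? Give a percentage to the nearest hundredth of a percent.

4.68%

Value after one year: 49,375 × (1 + 0.0585/12)^12 = 49,375 × 1.060094 = $52,342.16.
Effective yield on the $50,000 outlay: 52,342.16 / 50,000 − 1 = 0.046843 = 4.68%.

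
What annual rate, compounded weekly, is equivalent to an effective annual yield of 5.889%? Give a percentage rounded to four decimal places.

5.7253%

(1 + r/52)^52 − 1 = 0.05889, so 1 + r/52 = 1.05889^(1/52).
r/52 = 0.001101, so r = 0.057253 = 5.7253%.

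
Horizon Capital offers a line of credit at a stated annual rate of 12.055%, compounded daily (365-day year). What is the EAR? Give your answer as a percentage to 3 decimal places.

EAR = (1 + 0.12055/365)^365 − 1.
= (1 + 0.000330)^365 − 1 = 1.128095 − 1 = 12.809%.

12.809%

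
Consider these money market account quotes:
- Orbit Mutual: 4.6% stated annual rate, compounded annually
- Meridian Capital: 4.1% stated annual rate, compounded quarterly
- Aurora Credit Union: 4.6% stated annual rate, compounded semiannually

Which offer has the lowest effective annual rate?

Orbit Mutual: compounded annually, EAR = 4.600%
Meridian Capital: (1 + 0.041/4)^4 − 1 = 4.163%
Aurora Credit Union: (1 + 0.046/2)^2 − 1 = 4.653%
The lowest effective annual rate is Meridian Capital at 4.163%.

Meridian Capital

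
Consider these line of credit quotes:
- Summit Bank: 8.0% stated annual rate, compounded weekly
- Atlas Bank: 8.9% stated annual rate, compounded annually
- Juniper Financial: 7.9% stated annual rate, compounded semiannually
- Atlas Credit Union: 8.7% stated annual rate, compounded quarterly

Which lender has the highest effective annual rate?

Atlas Credit Union

Summit Bank: (1 + 0.080/52)^52 − 1 = 8.322%
Atlas Bank: compounded annually, EAR = 8.900%
Juniper Financial: (1 + 0.079/2)^2 − 1 = 8.056%
Atlas Credit Union: (1 + 0.087/4)^4 − 1 = 8.988%
The highest effective annual rate is Atlas Credit Union at 8.988%.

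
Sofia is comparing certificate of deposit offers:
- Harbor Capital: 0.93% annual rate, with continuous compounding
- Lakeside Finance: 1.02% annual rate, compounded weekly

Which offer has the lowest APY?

Harbor Capital: e^0.0093 − 1 = 0.934%
Lakeside Finance: (1 + 0.0102/52)^52 − 1 = 1.025%
The lowest effective annual rate is Harbor Capital at 0.934%.

Harbor Capital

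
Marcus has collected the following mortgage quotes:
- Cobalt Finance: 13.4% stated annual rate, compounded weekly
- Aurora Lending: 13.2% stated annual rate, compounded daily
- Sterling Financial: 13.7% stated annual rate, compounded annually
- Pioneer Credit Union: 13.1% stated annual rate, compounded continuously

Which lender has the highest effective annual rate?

Cobalt Finance

Cobalt Finance: (1 + 0.134/52)^52 − 1 = 14.320%
Aurora Lending: (1 + 0.132/365)^365 − 1 = 14.108%
Sterling Financial: compounded annually, EAR = 13.700%
Pioneer Credit Union: e^0.131 − 1 = 13.997%
The highest effective annual rate is Cobalt Finance at 14.320%.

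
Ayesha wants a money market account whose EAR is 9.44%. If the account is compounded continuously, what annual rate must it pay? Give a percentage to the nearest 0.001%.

9.021%

Continuous: nominal r satisfies e^r − 1 = 0.0944.
r = ln(1 + 0.0944) = ln(1.0944) = 0.090206 = 9.021%.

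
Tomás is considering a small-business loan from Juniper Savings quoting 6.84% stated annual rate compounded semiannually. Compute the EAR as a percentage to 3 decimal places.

EAR = (1 + 0.0684/2)^2 − 1.
= (1 + 0.034200)^2 − 1 = 1.069570 − 1 = 6.957%.

6.957%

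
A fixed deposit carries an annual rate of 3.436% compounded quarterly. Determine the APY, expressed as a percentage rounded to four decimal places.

EAR = (1 + 0.03436/4)^4 − 1.
= (1 + 0.008590)^4 − 1 = 1.034805 − 1 = 3.4805%.

3.4805%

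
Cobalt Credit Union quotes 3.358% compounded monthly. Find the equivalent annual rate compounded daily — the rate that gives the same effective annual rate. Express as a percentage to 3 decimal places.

EAR = (1 + 0.03358/12)^12 − 1 = 0.034102.
Solve (1 + r/365)^365 = 1.034102: r/365 = 1.034102^(1/365) − 1 = 0.000092, so r = 0.033535 = 3.353%.

3.353%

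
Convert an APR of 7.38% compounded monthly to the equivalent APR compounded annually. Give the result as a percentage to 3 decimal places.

EAR = (1 + 0.0738/12)^12 − 1 = 0.076348.
Compounded annually, the equivalent nominal rate is the EAR itself: 7.635%.

7.635%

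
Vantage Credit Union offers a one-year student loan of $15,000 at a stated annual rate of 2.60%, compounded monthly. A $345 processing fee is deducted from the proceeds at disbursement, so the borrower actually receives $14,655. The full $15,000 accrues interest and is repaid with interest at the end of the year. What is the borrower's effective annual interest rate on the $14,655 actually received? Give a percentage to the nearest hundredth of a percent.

Amount owed after one year: 15,000 × (1 + 0.0260/12)^12 = 15,000 × 1.026312 = $15,394.68.
Effective rate on net proceeds: 15,394.68 / 14,655 − 1 = 0.050473 = 5.05%.

5.05%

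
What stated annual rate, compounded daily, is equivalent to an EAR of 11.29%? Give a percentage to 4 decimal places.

10.6985%

(1 + r/365)^365 − 1 = 0.1129, so 1 + r/365 = 1.1129^(1/365).
r/365 = 0.000293, so r = 0.106985 = 10.6985%.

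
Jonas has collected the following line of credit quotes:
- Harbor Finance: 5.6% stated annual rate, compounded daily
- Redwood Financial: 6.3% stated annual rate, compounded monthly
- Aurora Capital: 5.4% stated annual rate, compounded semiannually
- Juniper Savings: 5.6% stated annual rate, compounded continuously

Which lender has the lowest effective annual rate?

Harbor Finance: (1 + 0.056/365)^365 − 1 = 5.759%
Redwood Financial: (1 + 0.063/12)^12 − 1 = 6.485%
Aurora Capital: (1 + 0.054/2)^2 − 1 = 5.473%
Juniper Savings: e^0.056 − 1 = 5.760%
The lowest effective annual rate is Aurora Capital at 5.473%.

Aurora Capital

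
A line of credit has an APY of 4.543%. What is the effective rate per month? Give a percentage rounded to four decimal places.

0.3709%

The per-month rate i satisfies (1 + i)^12 = 1 + 0.04543.
i = 1.04543^(1/12) − 1 = 0.0037092 = 0.3709%.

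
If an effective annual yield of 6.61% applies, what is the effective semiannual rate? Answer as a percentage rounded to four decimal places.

The per-half-year rate i satisfies (1 + i)^2 = 1 + 0.0661.
i = 1.0661^(1/2) − 1 = 0.0325212 = 3.2521%.

3.2521%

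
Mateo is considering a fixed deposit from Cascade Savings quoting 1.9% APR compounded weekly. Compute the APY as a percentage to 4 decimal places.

1.9178%

EAR = (1 + 0.019/52)^52 − 1.
= 1.019178 − 1 = 1.9178%.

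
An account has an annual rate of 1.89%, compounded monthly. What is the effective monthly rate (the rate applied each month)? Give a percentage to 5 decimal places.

0.15750%

With a nominal annual rate compounded monthly, the periodic rate is the nominal rate divided by 12.
i = 0.0189 / 12 = 0.0015750 = 0.15750%.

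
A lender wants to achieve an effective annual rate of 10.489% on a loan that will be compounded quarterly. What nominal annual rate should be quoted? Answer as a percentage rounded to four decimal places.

10.1000%

(1 + r/4)^4 − 1 = 0.10489, so 1 + r/4 = 1.10489^(1/4).
r/4 = 0.025250, so r = 0.101000 = 10.1000%.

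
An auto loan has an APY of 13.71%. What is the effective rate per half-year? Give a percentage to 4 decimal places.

6.6349%

The per-half-year rate i satisfies (1 + i)^2 = 1 + 0.1371.
i = 1.1371^(1/2) − 1 = 0.0663489 = 6.6349%.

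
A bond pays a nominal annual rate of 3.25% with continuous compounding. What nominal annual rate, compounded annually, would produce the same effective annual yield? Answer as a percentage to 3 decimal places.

3.303%

EAR under continuous compounding: e^0.0325 − 1 = 0.033034.
Compounded annually, the equivalent nominal rate is the EAR itself: 3.303%.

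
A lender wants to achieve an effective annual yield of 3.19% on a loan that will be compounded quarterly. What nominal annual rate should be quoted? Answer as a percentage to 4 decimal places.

(1 + r/4)^4 − 1 = 0.0319, so 1 + r/4 = 1.0319^(1/4).
r/4 = 0.007881, so r = 0.031525 = 3.1525%.

3.1525%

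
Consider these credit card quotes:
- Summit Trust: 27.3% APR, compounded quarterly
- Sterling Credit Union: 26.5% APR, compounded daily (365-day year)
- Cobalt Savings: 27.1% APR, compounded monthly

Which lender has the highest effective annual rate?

Cobalt Savings

Summit Trust: (1 + 0.273/4)^4 − 1 = 30.224%
Sterling Credit Union: (1 + 0.265/365)^365 − 1 = 30.331%
Cobalt Savings: (1 + 0.271/12)^12 − 1 = 30.733%
The highest effective annual rate is Cobalt Savings at 30.733%.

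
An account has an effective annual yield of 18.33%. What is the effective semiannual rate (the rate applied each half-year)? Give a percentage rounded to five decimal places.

The per-half-year rate i satisfies (1 + i)^2 = 1 + 0.1833.
i = 1.1833^(1/2) − 1 = 0.0877959 = 8.77959%.

8.77959%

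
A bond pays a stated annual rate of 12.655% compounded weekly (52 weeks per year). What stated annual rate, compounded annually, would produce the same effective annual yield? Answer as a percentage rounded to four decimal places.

EAR = (1 + 0.12655/52)^52 − 1 = 0.134732.
Compounded annually, the equivalent nominal rate is the EAR itself: 13.4732%.

13.4732%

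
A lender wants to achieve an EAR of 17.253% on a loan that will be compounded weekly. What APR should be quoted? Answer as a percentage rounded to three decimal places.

15.941%

(1 + r/52)^52 − 1 = 0.17253, so 1 + r/52 = 1.17253^(1/52).
r/52 = 0.003066, so r = 0.159408 = 15.941%.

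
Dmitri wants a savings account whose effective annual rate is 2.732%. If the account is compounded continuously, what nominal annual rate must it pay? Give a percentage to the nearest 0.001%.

2.695%

Continuous: nominal r satisfies e^r − 1 = 0.02732.
r = ln(1 + 0.02732) = ln(1.02732) = 0.026953 = 2.695%.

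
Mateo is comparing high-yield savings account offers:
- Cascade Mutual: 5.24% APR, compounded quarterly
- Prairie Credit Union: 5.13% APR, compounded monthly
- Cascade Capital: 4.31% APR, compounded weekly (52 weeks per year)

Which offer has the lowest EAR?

Cascade Capital

Cascade Mutual: (1 + 0.0524/4)^4 − 1 = 5.344%
Prairie Credit Union: (1 + 0.0513/12)^12 − 1 = 5.252%
Cascade Capital: (1 + 0.0431/52)^52 − 1 = 4.402%
The lowest effective annual rate is Cascade Capital at 4.402%.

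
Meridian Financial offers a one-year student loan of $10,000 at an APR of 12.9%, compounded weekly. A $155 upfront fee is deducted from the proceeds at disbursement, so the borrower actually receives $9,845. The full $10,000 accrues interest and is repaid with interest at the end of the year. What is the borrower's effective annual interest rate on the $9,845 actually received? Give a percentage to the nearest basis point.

15.54%

Amount owed after one year: 10,000 × (1 + 0.129/52)^52 = 10,000 × 1.137508 = $11,375.08.
Effective rate on net proceeds: 11,375.08 / 9,845 − 1 = 0.155417 = 15.54%.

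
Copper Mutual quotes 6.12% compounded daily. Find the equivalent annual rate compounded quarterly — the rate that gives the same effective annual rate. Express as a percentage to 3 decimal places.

EAR = (1 + 0.0612/365)^365 − 1 = 0.063106.
Solve (1 + r/4)^4 = 1.063106: r/4 = 1.063106^(1/4) − 1 = 0.015416, so r = 0.061665 = 6.167%.

6.167%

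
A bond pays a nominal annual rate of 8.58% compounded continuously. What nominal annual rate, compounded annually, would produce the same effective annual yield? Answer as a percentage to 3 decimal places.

8.959%

EAR under continuous compounding: e^0.0858 − 1 = 0.089588.
Compounded annually, the equivalent nominal rate is the EAR itself: 8.959%.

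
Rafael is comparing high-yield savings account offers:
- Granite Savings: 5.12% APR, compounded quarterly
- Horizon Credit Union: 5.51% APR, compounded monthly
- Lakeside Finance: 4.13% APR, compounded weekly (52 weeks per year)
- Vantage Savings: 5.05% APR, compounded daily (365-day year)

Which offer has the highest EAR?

Horizon Credit Union

Granite Savings: (1 + 0.0512/4)^4 − 1 = 5.219%
Horizon Credit Union: (1 + 0.0551/12)^12 − 1 = 5.651%
Lakeside Finance: (1 + 0.0413/52)^52 − 1 = 4.215%
Vantage Savings: (1 + 0.0505/365)^365 − 1 = 5.179%
The highest effective annual rate is Horizon Credit Union at 5.651%.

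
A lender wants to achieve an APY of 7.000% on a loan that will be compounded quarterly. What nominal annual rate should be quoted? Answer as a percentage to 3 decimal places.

6.823%

(1 + r/4)^4 − 1 = 0.07000, so 1 + r/4 = 1.07000^(1/4).
r/4 = 0.017059, so r = 0.068234 = 6.823%.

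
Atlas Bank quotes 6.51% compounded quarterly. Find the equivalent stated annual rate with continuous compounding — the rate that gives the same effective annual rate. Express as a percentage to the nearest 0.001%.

EAR = (1 + 0.0651/4)^4 − 1 = 0.066707.
Equivalent continuous rate: r = ln(1 + 0.066707) = 0.064576 = 6.458%.

6.458%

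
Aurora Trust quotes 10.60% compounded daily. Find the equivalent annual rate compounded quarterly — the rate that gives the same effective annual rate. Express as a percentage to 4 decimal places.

10.7401%

EAR = (1 + 0.1060/365)^365 − 1 = 0.111805.
Solve (1 + r/4)^4 = 1.111805: r/4 = 1.111805^(1/4) − 1 = 0.026850, so r = 0.107401 = 10.7401%.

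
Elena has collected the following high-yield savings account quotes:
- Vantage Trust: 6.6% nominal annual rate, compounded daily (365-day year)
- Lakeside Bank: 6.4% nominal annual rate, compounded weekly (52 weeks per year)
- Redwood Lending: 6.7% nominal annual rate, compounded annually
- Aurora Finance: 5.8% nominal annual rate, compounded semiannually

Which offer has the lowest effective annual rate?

Aurora Finance

Vantage Trust: (1 + 0.066/365)^365 − 1 = 6.822%
Lakeside Bank: (1 + 0.064/52)^52 − 1 = 6.605%
Redwood Lending: compounded annually, EAR = 6.700%
Aurora Finance: (1 + 0.058/2)^2 − 1 = 5.884%
The lowest effective annual rate is Aurora Finance at 5.884%.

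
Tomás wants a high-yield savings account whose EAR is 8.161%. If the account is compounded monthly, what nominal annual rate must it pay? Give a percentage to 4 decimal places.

7.8708%

(1 + r/12)^12 − 1 = 0.08161, so 1 + r/12 = 1.08161^(1/12).
r/12 = 0.006559, so r = 0.078708 = 7.8708%.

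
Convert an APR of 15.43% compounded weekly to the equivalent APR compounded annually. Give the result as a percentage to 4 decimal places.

16.6574%

EAR = (1 + 0.1543/52)^52 − 1 = 0.166574.
Compounded annually, the equivalent nominal rate is the EAR itself: 16.6574%.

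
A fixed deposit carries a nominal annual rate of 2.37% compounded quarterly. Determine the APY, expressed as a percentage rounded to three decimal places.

2.391%

EAR = (1 + 0.0237/4)^4 − 1.
= (1 + 0.005925)^4 − 1 = 1.023911 − 1 = 2.391%.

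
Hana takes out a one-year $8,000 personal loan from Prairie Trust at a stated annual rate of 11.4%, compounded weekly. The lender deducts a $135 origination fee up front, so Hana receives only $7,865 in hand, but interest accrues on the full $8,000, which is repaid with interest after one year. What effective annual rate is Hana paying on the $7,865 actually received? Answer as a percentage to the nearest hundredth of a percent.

13.98%

Amount owed after one year: 8,000 × (1 + 0.114/52)^52 = 8,000 × 1.120612 = $8,964.90.
Effective rate on net proceeds: 8,964.90 / 7,865 − 1 = 0.139847 = 13.98%.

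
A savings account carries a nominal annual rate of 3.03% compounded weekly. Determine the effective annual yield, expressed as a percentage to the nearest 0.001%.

EAR = (1 + 0.0303/52)^52 − 1.
= (1 + 0.000583)^52 − 1 = 1.030755 − 1 = 3.075%.

3.075%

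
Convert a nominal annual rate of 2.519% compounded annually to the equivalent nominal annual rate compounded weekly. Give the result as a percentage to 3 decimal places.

2.488%

Compounded annually, EAR = nominal = 0.025190.
Solve (1 + r/52)^52 = 1.025190: r/52 = 1.025190^(1/52) − 1 = 0.000479, so r = 0.024884 = 2.488%.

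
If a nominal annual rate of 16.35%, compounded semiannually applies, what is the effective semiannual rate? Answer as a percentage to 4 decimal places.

8.1750%

With a nominal annual rate compounded semiannually, the periodic rate is the nominal rate divided by 2.
i = 0.1635 / 2 = 0.0817500 = 8.1750%.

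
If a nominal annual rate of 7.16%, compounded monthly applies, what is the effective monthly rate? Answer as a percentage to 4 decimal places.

With a nominal annual rate compounded monthly, the periodic rate is the nominal rate divided by 12.
i = 0.0716 / 12 = 0.0059667 = 0.5967%.

0.5967%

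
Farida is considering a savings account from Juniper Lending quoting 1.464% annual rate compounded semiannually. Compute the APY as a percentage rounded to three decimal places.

1.469%

EAR = (1 + 0.01464/2)^2 − 1.
= 1.014694 − 1 = 1.469%.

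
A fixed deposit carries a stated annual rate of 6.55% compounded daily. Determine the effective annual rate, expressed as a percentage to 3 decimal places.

EAR = (1 + 0.0655/365)^365 − 1.
= 1.067686 − 1 = 6.769%.

6.769%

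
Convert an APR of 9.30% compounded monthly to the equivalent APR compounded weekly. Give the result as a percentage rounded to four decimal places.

EAR = (1 + 0.0930/12)^12 − 1 = 0.097068.
Solve (1 + r/52)^52 = 1.097068: r/52 = 1.097068^(1/52) − 1 = 0.001783, so r = 0.092724 = 9.2724%.

9.2724%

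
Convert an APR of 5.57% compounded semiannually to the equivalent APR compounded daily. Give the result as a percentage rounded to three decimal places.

EAR = (1 + 0.0557/2)^2 − 1 = 0.056476.
Solve (1 + r/365)^365 = 1.056476: r/365 = 1.056476^(1/365) − 1 = 0.000151, so r = 0.054943 = 5.494%.

5.494%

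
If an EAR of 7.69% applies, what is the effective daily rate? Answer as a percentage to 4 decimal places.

The per-day rate i satisfies (1 + i)^365 = 1 + 0.0769.
i = 1.0769^(1/365) − 1 = 0.0002030 = 0.0203%.

0.0203%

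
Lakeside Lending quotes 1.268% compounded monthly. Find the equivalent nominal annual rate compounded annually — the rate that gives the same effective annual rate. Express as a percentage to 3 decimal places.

EAR = (1 + 0.01268/12)^12 − 1 = 0.012754.
Compounded annually, the equivalent nominal rate is the EAR itself: 1.275%.

1.275%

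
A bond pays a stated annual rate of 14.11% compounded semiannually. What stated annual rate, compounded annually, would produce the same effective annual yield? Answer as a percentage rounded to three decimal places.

14.608%

EAR = (1 + 0.1411/2)^2 − 1 = 0.146077.
Compounded annually, the equivalent nominal rate is the EAR itself: 14.608%.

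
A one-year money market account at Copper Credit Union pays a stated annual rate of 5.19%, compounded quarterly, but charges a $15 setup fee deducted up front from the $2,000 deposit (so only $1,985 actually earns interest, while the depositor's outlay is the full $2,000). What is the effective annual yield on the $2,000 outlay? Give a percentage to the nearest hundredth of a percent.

4.50%

Value after one year: 1,985 × (1 + 0.0519/4)^4 = 1,985 × 1.052919 = $2,090.04.
Effective yield on the $2,000 outlay: 2,090.04 / 2,000 − 1 = 0.045022 = 4.50%.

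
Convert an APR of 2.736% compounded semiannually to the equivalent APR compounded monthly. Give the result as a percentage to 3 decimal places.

EAR = (1 + 0.02736/2)^2 − 1 = 0.027547.
Solve (1 + r/12)^12 = 1.027547: r/12 = 1.027547^(1/12) − 1 = 0.002267, so r = 0.027205 = 2.721%.

2.721%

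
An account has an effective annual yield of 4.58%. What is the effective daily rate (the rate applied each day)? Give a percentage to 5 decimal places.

0.01227%

The per-day rate i satisfies (1 + i)^365 = 1 + 0.0458.
i = 1.0458^(1/365) − 1 = 0.0001227 = 0.01227%.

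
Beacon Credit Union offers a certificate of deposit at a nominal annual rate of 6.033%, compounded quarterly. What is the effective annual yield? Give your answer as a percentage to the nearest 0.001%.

6.171%

EAR = (1 + 0.06033/4)^4 − 1.
= (1 + 0.015083)^4 − 1 = 1.061709 − 1 = 6.171%.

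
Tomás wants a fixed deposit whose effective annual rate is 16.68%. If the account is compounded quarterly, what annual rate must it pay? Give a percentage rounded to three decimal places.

15.728%

(1 + r/4)^4 − 1 = 0.1668, so 1 + r/4 = 1.1668^(1/4).
r/4 = 0.039320, so r = 0.157278 = 15.728%.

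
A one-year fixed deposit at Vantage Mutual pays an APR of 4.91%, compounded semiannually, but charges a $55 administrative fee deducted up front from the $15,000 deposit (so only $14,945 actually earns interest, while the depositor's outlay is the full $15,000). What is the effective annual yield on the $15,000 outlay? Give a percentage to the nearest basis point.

4.59%

Value after one year: 14,945 × (1 + 0.0491/2)^2 = 14,945 × 1.049703 = $15,687.81.
Effective yield on the $15,000 outlay: 15,687.81 / 15,000 − 1 = 0.045854 = 4.59%.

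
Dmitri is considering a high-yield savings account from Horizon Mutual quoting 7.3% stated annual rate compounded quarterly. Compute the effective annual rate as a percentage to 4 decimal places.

7.5023%

EAR = (1 + 0.073/4)^4 − 1.
= (1 + 0.018250)^4 − 1 = 1.075023 − 1 = 7.5023%.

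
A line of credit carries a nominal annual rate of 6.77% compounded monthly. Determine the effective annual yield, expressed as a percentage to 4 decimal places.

6.9841%

EAR = (1 + 0.0677/12)^12 − 1.
= (1 + 0.005642)^12 − 1 = 1.069841 − 1 = 6.9841%.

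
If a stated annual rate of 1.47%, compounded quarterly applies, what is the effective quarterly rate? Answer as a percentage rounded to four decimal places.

With a nominal annual rate compounded quarterly, the periodic rate is the nominal rate divided by 4.
i = 0.0147 / 4 = 0.0036750 = 0.3675%.

0.3675%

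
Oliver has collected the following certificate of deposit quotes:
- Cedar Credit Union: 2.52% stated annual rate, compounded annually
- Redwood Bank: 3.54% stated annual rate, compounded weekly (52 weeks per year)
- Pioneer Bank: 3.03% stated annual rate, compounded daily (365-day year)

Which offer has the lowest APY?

Cedar Credit Union

Cedar Credit Union: compounded annually, EAR = 2.520%
Redwood Bank: (1 + 0.0354/52)^52 − 1 = 3.602%
Pioneer Bank: (1 + 0.0303/365)^365 − 1 = 3.076%
The lowest effective annual rate is Cedar Credit Union at 2.520%.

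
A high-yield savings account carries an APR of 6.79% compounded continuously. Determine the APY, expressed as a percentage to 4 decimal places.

With continuous compounding, EAR = e^0.0679 − 1.
e^0.0679 = 1.070258, so EAR = 0.070258 = 7.0258%.

7.0258%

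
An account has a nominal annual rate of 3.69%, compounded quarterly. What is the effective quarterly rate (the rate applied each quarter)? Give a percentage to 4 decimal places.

0.9225%

With a nominal annual rate compounded quarterly, the periodic rate is the nominal rate divided by 4.
i = 0.0369 / 4 = 0.0092250 = 0.9225%.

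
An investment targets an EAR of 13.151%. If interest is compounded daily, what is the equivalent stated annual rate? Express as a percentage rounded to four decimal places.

(1 + r/365)^365 − 1 = 0.13151, so 1 + r/365 = 1.13151^(1/365).
r/365 = 0.000339, so r = 0.123574 = 12.3574%.

12.3574%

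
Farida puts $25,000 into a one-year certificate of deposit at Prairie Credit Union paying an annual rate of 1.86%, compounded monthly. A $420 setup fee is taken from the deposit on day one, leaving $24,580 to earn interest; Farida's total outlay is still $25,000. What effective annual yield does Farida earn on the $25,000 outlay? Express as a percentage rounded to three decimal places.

Value after one year: 24,580 × (1 + 0.0186/12)^12 = 24,580 × 1.018759 = $25,041.11.
Effective yield on the $25,000 outlay: 25,041.11 / 25,000 − 1 = 0.001644 = 0.164%.

0.164%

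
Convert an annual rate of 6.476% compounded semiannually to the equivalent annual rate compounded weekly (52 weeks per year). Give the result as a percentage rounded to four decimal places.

EAR = (1 + 0.06476/2)^2 − 1 = 0.065808.
Solve (1 + r/52)^52 = 1.065808: r/52 = 1.065808^(1/52) − 1 = 0.001226, so r = 0.063773 = 6.3773%.

6.3773%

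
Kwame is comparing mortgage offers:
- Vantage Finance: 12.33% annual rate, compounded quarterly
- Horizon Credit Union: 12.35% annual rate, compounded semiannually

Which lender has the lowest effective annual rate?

Horizon Credit Union

Vantage Finance: (1 + 0.1233/4)^4 − 1 = 12.912%
Horizon Credit Union: (1 + 0.1235/2)^2 − 1 = 12.731%
The lowest effective annual rate is Horizon Credit Union at 12.731%.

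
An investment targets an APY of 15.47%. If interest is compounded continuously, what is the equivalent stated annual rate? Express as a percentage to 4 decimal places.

14.3841%

Continuous: nominal r satisfies e^r − 1 = 0.1547.
r = ln(1 + 0.1547) = ln(1.1547) = 0.143841 = 14.3841%.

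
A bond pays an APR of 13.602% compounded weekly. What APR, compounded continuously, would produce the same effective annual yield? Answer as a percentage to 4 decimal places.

EAR = (1 + 0.13602/52)^52 − 1 = 0.145501.
Equivalent continuous rate: r = ln(1 + 0.145501) = 0.135842 = 13.5842%.

13.5842%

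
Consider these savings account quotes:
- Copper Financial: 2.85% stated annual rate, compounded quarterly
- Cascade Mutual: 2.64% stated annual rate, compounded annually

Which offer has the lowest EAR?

Cascade Mutual

Copper Financial: (1 + 0.0285/4)^4 − 1 = 2.881%
Cascade Mutual: compounded annually, EAR = 2.640%
The lowest effective annual rate is Cascade Mutual at 2.640%.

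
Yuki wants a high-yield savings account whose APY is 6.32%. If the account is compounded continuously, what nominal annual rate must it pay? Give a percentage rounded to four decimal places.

6.1283%

Continuous: nominal r satisfies e^r − 1 = 0.0632.
r = ln(1 + 0.0632) = ln(1.0632) = 0.061283 = 6.1283%.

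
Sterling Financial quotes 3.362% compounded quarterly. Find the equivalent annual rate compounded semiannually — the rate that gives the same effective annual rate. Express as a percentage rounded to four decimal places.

EAR = (1 + 0.03362/4)^4 − 1 = 0.034046.
Solve (1 + r/2)^2 = 1.034046: r/2 = 1.034046^(1/2) − 1 = 0.016881, so r = 0.033761 = 3.3761%.

3.3761%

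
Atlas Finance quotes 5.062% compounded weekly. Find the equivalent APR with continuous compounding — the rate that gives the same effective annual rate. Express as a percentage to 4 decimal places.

5.0595%

EAR = (1 + 0.05062/52)^52 − 1 = 0.051897.
Equivalent continuous rate: r = ln(1 + 0.051897) = 0.050595 = 5.0595%.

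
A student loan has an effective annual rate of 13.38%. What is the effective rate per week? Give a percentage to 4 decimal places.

The per-week rate i satisfies (1 + i)^52 = 1 + 0.1338.
i = 1.1338^(1/52) − 1 = 0.0024178 = 0.2418%.

0.2418%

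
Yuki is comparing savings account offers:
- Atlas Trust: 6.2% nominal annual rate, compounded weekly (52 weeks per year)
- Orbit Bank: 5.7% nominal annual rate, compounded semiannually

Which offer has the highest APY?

Atlas Trust

Atlas Trust: (1 + 0.062/52)^52 − 1 = 6.392%
Orbit Bank: (1 + 0.057/2)^2 − 1 = 5.781%
The highest effective annual rate is Atlas Trust at 6.392%.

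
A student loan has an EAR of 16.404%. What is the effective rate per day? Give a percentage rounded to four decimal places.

The per-day rate i satisfies (1 + i)^365 = 1 + 0.16404.
i = 1.16404^(1/365) − 1 = 0.0004162 = 0.0416%.

0.0416%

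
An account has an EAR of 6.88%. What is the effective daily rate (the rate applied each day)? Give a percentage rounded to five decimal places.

0.01823%

The per-day rate i satisfies (1 + i)^365 = 1 + 0.0688.
i = 1.0688^(1/365) − 1 = 0.0001823 = 0.01823%.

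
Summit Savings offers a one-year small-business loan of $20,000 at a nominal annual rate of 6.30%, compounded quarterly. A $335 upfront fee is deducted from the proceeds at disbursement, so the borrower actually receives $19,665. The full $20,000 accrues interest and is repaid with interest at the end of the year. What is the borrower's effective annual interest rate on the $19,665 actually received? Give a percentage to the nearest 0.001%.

Amount owed after one year: 20,000 × (1 + 0.0630/4)^4 = 20,000 × 1.064504 = $21,290.08.
Effective rate on net proceeds: 21,290.08 / 19,665 − 1 = 0.082638 = 8.264%.

8.264%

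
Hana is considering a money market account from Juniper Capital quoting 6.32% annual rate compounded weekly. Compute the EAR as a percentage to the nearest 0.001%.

6.520%

EAR = (1 + 0.0632/52)^52 − 1.
= (1 + 0.001215)^52 − 1 = 1.065199 − 1 = 6.520%.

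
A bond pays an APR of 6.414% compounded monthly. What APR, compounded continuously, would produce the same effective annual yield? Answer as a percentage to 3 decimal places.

EAR = (1 + 0.06414/12)^12 − 1 = 0.066060.
Equivalent continuous rate: r = ln(1 + 0.066060) = 0.063969 = 6.397%.

6.397%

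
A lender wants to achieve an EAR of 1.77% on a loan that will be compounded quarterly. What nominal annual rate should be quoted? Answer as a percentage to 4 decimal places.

1.7584%

(1 + r/4)^4 − 1 = 0.0177, so 1 + r/4 = 1.0177^(1/4).
r/4 = 0.004396, so r = 0.017584 = 1.7584%.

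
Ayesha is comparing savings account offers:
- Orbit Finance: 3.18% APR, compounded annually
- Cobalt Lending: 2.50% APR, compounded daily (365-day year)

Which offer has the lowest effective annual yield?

Orbit Finance: compounded annually, EAR = 3.180%
Cobalt Lending: (1 + 0.0250/365)^365 − 1 = 2.531%
The lowest effective annual rate is Cobalt Lending at 2.531%.

Cobalt Lending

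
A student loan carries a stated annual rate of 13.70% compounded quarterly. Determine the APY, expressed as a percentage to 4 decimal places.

EAR = (1 + 0.1370/4)^4 − 1.
= 1.144200 − 1 = 14.4200%.

14.4200%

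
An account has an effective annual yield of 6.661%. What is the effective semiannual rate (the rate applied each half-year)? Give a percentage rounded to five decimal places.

3.27681%

The per-half-year rate i satisfies (1 + i)^2 = 1 + 0.06661.
i = 1.06661^(1/2) − 1 = 0.0327681 = 3.27681%.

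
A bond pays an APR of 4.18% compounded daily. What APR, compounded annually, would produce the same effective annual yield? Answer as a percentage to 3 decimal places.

EAR = (1 + 0.0418/365)^365 − 1 = 0.042683.
Compounded annually, the equivalent nominal rate is the EAR itself: 4.268%.

4.268%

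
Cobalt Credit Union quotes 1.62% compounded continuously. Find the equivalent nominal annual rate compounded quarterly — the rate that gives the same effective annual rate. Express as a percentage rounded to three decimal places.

EAR under continuous compounding: e^0.0162 − 1 = 0.016332.
Solve (1 + r/4)^4 = 1.016332: r/4 = 1.016332^(1/4) − 1 = 0.004058, so r = 0.016233 = 1.623%.

1.623%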